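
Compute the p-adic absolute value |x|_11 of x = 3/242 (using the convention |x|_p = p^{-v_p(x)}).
|3/242|_11 = 121

Step 1 — compute v_11(x) by factoring powers of 11 out of the numerator and denominator: v_11(3/242) = -2. Step 2 — apply |x|_p = p^{-v_p(x)} = 11^{2} = 121.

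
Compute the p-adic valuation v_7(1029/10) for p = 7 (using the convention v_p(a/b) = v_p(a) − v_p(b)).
v_7(1029/10) = 3

Factor powers of 7 from the numerator and denominator of the reduced fraction: 1029 = 7^3 · 3 and 10 = 7^0 · 10. Apply v_p(a/b) = v_p(a) − v_p(b): v_7(1029/10) = 3 − 0 = 3.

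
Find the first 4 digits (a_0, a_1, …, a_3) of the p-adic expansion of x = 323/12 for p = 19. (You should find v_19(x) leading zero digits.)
(a_0, …, a_3) = (0, 3, 11, 1)

v_19(323/12) = 1, so a_0 = ... = a_0 = 0. Factor out: x = 19^1 · u with u = 17/12 a unit in ℤ_19. Expand u iteratively via a_{v+i} = u_i mod 19, u_{i+1} = (u_i − a_{v+i})/19:
  u_0 = 17/12;  a_1 = 3;  u_1 = (u_0 − 3)/19 = -1/12
  u_1 = -1/12;  a_2 = 11;  u_2 = (u_1 − 11)/19 = -7/12
  u_2 = -7/12;  a_3 = 1;  u_3 = (u_2 − 1)/19 = -1/12
Digits: (0, 3, 11, 1).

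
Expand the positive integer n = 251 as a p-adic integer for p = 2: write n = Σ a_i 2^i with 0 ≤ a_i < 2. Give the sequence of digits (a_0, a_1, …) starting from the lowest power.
(a_0, a_1, …) = (1, 1, 0, 1, 1, 1, 1, 1)

Repeated division by 2 gives the digits low-to-high: 251 = 1 + 1·2^1 + 1·2^3 + 1·2^4 + 1·2^5 + 1·2^6 + 1·2^7. Digit sequence: (1, 1, 0, 1, 1, 1, 1, 1).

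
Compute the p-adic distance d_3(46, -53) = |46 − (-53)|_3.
d_3(46, -53) = 1/9

Step 1 — x − y = 46 − (-53) = 99. Step 2 — v_3(99) = 2 (factor: 99 = (3^2 · 11); the sign does not affect v_p). Step 3 — |x − y|_3 = 3^{-2} = 1/9.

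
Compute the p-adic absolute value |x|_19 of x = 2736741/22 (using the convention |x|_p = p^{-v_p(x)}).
|2736741/22|_19 = 1/130321

Step 1 — compute v_19(x) by factoring powers of 19 out of the numerator and denominator: v_19(2736741/22) = 4. Step 2 — apply |x|_p = p^{-v_p(x)} = 19^{-4} = 1/130321.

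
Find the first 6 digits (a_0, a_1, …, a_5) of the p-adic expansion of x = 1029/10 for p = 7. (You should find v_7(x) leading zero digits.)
(a_0, …, a_5) = (0, 0, 0, 1, 2, 6)

v_7(1029/10) = 3, so a_0 = ... = a_2 = 0. Factor out: x = 7^3 · u with u = 3/10 a unit in ℤ_7. Expand u iteratively via a_{v+i} = u_i mod 7, u_{i+1} = (u_i − a_{v+i})/7:
  u_0 = 3/10;  a_3 = 1;  u_1 = (u_0 − 1)/7 = -1/10
  u_1 = -1/10;  a_4 = 2;  u_2 = (u_1 − 2)/7 = -3/10
  u_2 = -3/10;  a_5 = 6;  u_3 = (u_2 − 6)/7 = -9/10
Digits: (0, 0, 0, 1, 2, 6).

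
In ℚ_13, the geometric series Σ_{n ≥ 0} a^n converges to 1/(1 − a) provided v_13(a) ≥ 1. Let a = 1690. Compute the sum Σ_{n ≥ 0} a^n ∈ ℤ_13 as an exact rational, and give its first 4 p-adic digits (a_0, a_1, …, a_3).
Σ a^n = 1/(1 − a) = -1/1689;  first 4 digits = (1, 0, 10, 0)

v_13(a) = 2 ≥ 1, so the series converges in ℤ_13 to 1/(1 − a) = 1/(1 − 1690) = -1/1689. Expand this rational in ℤ_13: compute digits iteratively via d_i = x_i mod 13, x_{i+1} = (x_i − d_i)/13. The first 4 digits are (1, 0, 10, 0).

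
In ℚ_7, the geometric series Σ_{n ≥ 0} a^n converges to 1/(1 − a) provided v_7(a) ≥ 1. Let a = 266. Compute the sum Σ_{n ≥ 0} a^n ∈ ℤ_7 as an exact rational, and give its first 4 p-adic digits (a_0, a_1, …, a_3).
Σ a^n = 1/(1 − a) = -1/265;  first 4 digits = (1, 3, 0, 3)

v_7(a) = 1 ≥ 1, so the series converges in ℤ_7 to 1/(1 − a) = 1/(1 − 266) = -1/265. Expand this rational in ℤ_7: compute digits iteratively via d_i = x_i mod 7, x_{i+1} = (x_i − d_i)/7. The first 4 digits are (1, 3, 0, 3).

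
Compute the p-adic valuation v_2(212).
v_2(212) = 2

v_2(n) is the largest exponent k such that 2^k divides n. Factor out: 212 = 2^2 · 53. (Sign doesn't affect v_p.) So v_2(212) = 2.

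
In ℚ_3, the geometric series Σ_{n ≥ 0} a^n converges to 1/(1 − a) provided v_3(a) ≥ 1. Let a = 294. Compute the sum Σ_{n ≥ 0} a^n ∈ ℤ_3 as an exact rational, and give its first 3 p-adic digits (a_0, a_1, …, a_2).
Σ a^n = 1/(1 − a) = -1/293;  first 3 digits = (1, 2, 0)

v_3(a) = 1 ≥ 1, so the series converges in ℤ_3 to 1/(1 − a) = 1/(1 − 294) = -1/293. Expand this rational in ℤ_3: compute digits iteratively via d_i = x_i mod 3, x_{i+1} = (x_i − d_i)/3. The first 3 digits are (1, 2, 0).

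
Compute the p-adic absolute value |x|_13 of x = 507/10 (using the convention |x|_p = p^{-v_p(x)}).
|507/10|_13 = 1/169

Step 1 — compute v_13(x) by factoring powers of 13 out of the numerator and denominator: v_13(507/10) = 2. Step 2 — apply |x|_p = p^{-v_p(x)} = 13^{-2} = 1/169.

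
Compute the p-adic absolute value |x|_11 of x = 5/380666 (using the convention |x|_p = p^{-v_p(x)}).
|5/380666|_11 = 14641

Step 1 — compute v_11(x) by factoring powers of 11 out of the numerator and denominator: v_11(5/380666) = -4. Step 2 — apply |x|_p = p^{-v_p(x)} = 11^{4} = 14641.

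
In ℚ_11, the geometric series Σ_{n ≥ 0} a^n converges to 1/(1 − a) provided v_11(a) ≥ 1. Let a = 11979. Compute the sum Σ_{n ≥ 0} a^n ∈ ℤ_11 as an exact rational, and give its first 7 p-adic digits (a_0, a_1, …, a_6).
Σ a^n = 1/(1 − a) = -1/11978;  first 7 digits = (1, 0, 0, 9, 0, 0, 4)

v_11(a) = 3 ≥ 1, so the series converges in ℤ_11 to 1/(1 − a) = 1/(1 − 11979) = -1/11978. Expand this rational in ℤ_11: compute digits iteratively via d_i = x_i mod 11, x_{i+1} = (x_i − d_i)/11. The first 7 digits are (1, 0, 0, 9, 0, 0, 4).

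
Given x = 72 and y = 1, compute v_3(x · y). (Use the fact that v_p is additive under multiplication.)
v_3(72) = 2

v_p(x) = 2 (factor: 72 = 3^2 · 8); v_p(y) = 0 (factor: 1 = 3^0 · 1). Additivity: v_p(xy) = v_p(x) + v_p(y) = 2 + 0 = 2. (Direct check: xy = 72 = 3^2 · (8).)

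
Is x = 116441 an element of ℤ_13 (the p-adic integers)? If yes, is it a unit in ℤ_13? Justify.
x ∈ ℤ_13 but not a unit; v_13(x) = 3 > 0

ℤ_13 = {x ∈ ℚ_13 : v_13(x) ≥ 0} and ℤ_13^× = {x ∈ ℤ_13 : v_13(x) = 0}. Here v_13(116441) = v_13(num) − v_13(den) = 3; compare against these criteria.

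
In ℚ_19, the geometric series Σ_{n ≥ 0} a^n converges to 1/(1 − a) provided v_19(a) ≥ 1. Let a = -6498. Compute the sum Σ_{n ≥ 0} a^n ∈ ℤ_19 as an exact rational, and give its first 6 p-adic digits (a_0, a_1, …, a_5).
Σ a^n = 1/(1 − a) = 1/6499;  first 6 digits = (1, 0, 1, 18, 0, 17)

v_19(a) = 2 ≥ 1, so the series converges in ℤ_19 to 1/(1 − a) = 1/(1 − (-6498)) = 1/6499. Expand this rational in ℤ_19: compute digits iteratively via d_i = x_i mod 19, x_{i+1} = (x_i − d_i)/19. The first 6 digits are (1, 0, 1, 18, 0, 17).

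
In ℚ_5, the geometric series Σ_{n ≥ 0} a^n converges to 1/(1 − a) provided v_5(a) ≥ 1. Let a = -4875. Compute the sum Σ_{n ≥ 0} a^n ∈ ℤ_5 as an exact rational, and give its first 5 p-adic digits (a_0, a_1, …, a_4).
Σ a^n = 1/(1 − a) = 1/4876;  first 5 digits = (1, 0, 0, 1, 2)

v_5(a) = 3 ≥ 1, so the series converges in ℤ_5 to 1/(1 − a) = 1/(1 − (-4875)) = 1/4876. Expand this rational in ℤ_5: compute digits iteratively via d_i = x_i mod 5, x_{i+1} = (x_i − d_i)/5. The first 5 digits are (1, 0, 0, 1, 2).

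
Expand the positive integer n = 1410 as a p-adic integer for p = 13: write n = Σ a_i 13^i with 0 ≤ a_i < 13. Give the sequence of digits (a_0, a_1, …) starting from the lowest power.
(a_0, a_1, …) = (6, 4, 8)

Repeated division by 13 gives the digits low-to-high: 1410 = 6 + 4·13^1 + 8·13^2. Digit sequence: (6, 4, 8).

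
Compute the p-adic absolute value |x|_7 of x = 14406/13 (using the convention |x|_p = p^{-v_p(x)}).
|14406/13|_7 = 1/2401

Step 1 — compute v_7(x) by factoring powers of 7 out of the numerator and denominator: v_7(14406/13) = 4. Step 2 — apply |x|_p = p^{-v_p(x)} = 7^{-4} = 1/2401.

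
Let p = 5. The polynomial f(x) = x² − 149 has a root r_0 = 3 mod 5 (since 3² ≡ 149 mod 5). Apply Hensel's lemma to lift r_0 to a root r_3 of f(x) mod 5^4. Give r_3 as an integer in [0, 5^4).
r_3 = 343 (mod 625)

Hensel's recurrence: r_{i+1} = r_i − f(r_i)·(f′(r_i))^{-1} mod 5^{i+2}, with f′(x) = 2x. Iterate:
  r_0 = 3 (mod 5)
  r_1 = 18 (mod 25)
  r_2 = 93 (mod 125)
  r_3 = 343 (mod 625)
Final: r_3 = 343, and one checks f(r_3) ≡ 0 mod 5^4.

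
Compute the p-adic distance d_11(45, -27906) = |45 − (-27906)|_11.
d_11(45, -27906) = 1/1331

Step 1 — x − y = 45 − (-27906) = 27951. Step 2 — v_11(27951) = 3 (factor: 27951 = (11^3 · 21); the sign does not affect v_p). Step 3 — |x − y|_11 = 11^{-3} = 1/1331.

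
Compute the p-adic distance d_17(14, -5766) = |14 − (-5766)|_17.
d_17(14, -5766) = 1/289

Step 1 — x − y = 14 − (-5766) = 5780. Step 2 — v_17(5780) = 2 (factor: 5780 = (17^2 · 20); the sign does not affect v_p). Step 3 — |x − y|_17 = 17^{-2} = 1/289.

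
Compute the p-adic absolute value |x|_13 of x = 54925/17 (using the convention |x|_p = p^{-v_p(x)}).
|54925/17|_13 = 1/2197

Step 1 — compute v_13(x) by factoring powers of 13 out of the numerator and denominator: v_13(54925/17) = 3. Step 2 — apply |x|_p = p^{-v_p(x)} = 13^{-3} = 1/2197.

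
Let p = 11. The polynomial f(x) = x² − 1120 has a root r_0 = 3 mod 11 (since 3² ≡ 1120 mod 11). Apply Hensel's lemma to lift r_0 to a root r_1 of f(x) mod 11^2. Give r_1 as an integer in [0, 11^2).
r_1 = 47 (mod 121)

Hensel's recurrence: r_{i+1} = r_i − f(r_i)·(f′(r_i))^{-1} mod 11^{i+2}, with f′(x) = 2x. Iterate:
  r_0 = 3 (mod 11)
  r_1 = 47 (mod 121)
Final: r_1 = 47, and one checks f(r_1) ≡ 0 mod 11^2.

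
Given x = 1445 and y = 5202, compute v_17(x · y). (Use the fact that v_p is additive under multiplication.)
v_17(7516890) = 4

v_p(x) = 2 (factor: 1445 = 17^2 · 5); v_p(y) = 2 (factor: 5202 = 17^2 · 18). Additivity: v_p(xy) = v_p(x) + v_p(y) = 2 + 2 = 4. (Direct check: xy = 7516890 = 17^4 · (90).)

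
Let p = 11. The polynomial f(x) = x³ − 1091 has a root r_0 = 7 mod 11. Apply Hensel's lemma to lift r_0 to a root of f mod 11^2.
r_1 = 73 (mod 121)

Hensel: r_{i+1} = r_i − f(r_i)/f′(r_i) mod 11^{i+2}, where f′(x) = 3x². Iterate:
  r_0 = 7 (mod 11)
  r_1 = 73 (mod 121)
Final: r = 73 with f(r) ≡ 0 mod 11^2.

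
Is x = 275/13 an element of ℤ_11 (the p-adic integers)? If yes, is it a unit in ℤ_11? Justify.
x ∈ ℤ_11 but not a unit; v_11(x) = 1 > 0

ℤ_11 = {x ∈ ℚ_11 : v_11(x) ≥ 0} and ℤ_11^× = {x ∈ ℤ_11 : v_11(x) = 0}. Here v_11(275/13) = v_11(num) − v_11(den) = 1; compare against these criteria.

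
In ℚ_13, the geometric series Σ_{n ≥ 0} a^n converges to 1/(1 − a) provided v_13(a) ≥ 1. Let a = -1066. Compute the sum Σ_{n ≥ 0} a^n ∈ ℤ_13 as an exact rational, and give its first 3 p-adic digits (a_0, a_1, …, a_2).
Σ a^n = 1/(1 − a) = 1/1067;  first 3 digits = (1, 9, 9)

v_13(a) = 1 ≥ 1, so the series converges in ℤ_13 to 1/(1 − a) = 1/(1 − (-1066)) = 1/1067. Expand this rational in ℤ_13: compute digits iteratively via d_i = x_i mod 13, x_{i+1} = (x_i − d_i)/13. The first 3 digits are (1, 9, 9).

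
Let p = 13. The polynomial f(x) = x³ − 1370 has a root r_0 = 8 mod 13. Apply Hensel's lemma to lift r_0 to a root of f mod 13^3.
r_2 = 567 (mod 2197)

Hensel: r_{i+1} = r_i − f(r_i)/f′(r_i) mod 13^{i+2}, where f′(x) = 3x². Iterate:
  r_0 = 8 (mod 13)
  r_1 = 60 (mod 169)
  r_2 = 567 (mod 2197)
Final: r = 567 with f(r) ≡ 0 mod 13^3.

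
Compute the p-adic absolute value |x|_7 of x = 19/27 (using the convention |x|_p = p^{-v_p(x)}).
|19/27|_7 = 1

Step 1 — compute v_7(x) by factoring powers of 7 out of the numerator and denominator: v_7(19/27) = 0. Step 2 — apply |x|_p = p^{-v_p(x)} = 7^{0} = 1.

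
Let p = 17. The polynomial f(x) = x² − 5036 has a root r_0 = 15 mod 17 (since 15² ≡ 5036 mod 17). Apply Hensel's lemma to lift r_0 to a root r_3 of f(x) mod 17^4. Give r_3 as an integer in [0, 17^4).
r_3 = 11167 (mod 83521)

Hensel's recurrence: r_{i+1} = r_i − f(r_i)·(f′(r_i))^{-1} mod 17^{i+2}, with f′(x) = 2x. Iterate:
  r_0 = 15 (mod 17)
  r_1 = 185 (mod 289)
  r_2 = 1341 (mod 4913)
  r_3 = 11167 (mod 83521)
Final: r_3 = 11167, and one checks f(r_3) ≡ 0 mod 17^4.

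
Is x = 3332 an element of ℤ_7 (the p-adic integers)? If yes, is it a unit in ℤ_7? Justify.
x ∈ ℤ_7 but not a unit; v_7(x) = 2 > 0

ℤ_7 = {x ∈ ℚ_7 : v_7(x) ≥ 0} and ℤ_7^× = {x ∈ ℤ_7 : v_7(x) = 0}. Here v_7(3332) = v_7(num) − v_7(den) = 2; compare against these criteria.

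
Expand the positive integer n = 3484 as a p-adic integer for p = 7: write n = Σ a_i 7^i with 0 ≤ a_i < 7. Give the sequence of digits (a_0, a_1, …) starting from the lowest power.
(a_0, a_1, …) = (5, 0, 1, 3, 1)

Repeated division by 7 gives the digits low-to-high: 3484 = 5 + 1·7^2 + 3·7^3 + 1·7^4. Digit sequence: (5, 0, 1, 3, 1).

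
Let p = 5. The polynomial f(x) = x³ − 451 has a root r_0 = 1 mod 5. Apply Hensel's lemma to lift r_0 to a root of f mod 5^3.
r_2 = 26 (mod 125)

Hensel: r_{i+1} = r_i − f(r_i)/f′(r_i) mod 5^{i+2}, where f′(x) = 3x². Iterate:
  r_0 = 1 (mod 5)
  r_1 = 1 (mod 25)
  r_2 = 26 (mod 125)
Final: r = 26 with f(r) ≡ 0 mod 5^3.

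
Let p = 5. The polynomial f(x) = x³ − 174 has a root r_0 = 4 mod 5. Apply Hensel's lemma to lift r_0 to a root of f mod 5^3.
r_2 = 99 (mod 125)

Hensel: r_{i+1} = r_i − f(r_i)/f′(r_i) mod 5^{i+2}, where f′(x) = 3x². Iterate:
  r_0 = 4 (mod 5)
  r_1 = 24 (mod 25)
  r_2 = 99 (mod 125)
Final: r = 99 with f(r) ≡ 0 mod 5^3.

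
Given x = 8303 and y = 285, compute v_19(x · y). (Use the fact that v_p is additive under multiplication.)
v_19(2366355) = 3

v_p(x) = 2 (factor: 8303 = 19^2 · 23); v_p(y) = 1 (factor: 285 = 19^1 · 15). Additivity: v_p(xy) = v_p(x) + v_p(y) = 2 + 1 = 3. (Direct check: xy = 2366355 = 19^3 · (345).)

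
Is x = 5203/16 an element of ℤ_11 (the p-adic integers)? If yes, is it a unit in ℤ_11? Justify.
x ∈ ℤ_11 but not a unit; v_11(x) = 2 > 0

ℤ_11 = {x ∈ ℚ_11 : v_11(x) ≥ 0} and ℤ_11^× = {x ∈ ℤ_11 : v_11(x) = 0}. Here v_11(5203/16) = v_11(num) − v_11(den) = 2; compare against these criteria.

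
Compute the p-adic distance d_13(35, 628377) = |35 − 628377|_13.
d_13(35, 628377) = 1/28561

Step 1 — x − y = 35 − 628377 = -628342. Step 2 — v_13(-628342) = 4 (factor: -628342 = −(13^4 · 22); the sign does not affect v_p). Step 3 — |x − y|_13 = 13^{-4} = 1/28561.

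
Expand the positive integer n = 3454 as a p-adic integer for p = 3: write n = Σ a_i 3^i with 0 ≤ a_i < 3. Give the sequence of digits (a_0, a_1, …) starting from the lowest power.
(a_0, a_1, …) = (1, 2, 2, 1, 0, 2, 1, 1)

Repeated division by 3 gives the digits low-to-high: 3454 = 1 + 2·3^1 + 2·3^2 + 1·3^3 + 2·3^5 + 1·3^6 + 1·3^7. Digit sequence: (1, 2, 2, 1, 0, 2, 1, 1).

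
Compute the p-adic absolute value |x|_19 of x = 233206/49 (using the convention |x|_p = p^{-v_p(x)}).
|233206/49|_19 = 1/6859

Step 1 — compute v_19(x) by factoring powers of 19 out of the numerator and denominator: v_19(233206/49) = 3. Step 2 — apply |x|_p = p^{-v_p(x)} = 19^{-3} = 1/6859.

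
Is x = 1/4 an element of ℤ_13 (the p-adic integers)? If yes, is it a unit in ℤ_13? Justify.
x ∈ ℤ_13^× (unit); v_13(x) = 0

ℤ_13 = {x ∈ ℚ_13 : v_13(x) ≥ 0} and ℤ_13^× = {x ∈ ℤ_13 : v_13(x) = 0}. Here v_13(1/4) = v_13(num) − v_13(den) = 0; compare against these criteria.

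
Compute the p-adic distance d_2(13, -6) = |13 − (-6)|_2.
d_2(13, -6) = 1

Step 1 — x − y = 13 − (-6) = 19. Step 2 — v_2(19) = 0 (factor: 19 = (2^0 · 19); the sign does not affect v_p). Step 3 — |x − y|_2 = 2^{0} = 1.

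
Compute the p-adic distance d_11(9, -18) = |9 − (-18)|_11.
d_11(9, -18) = 1

Step 1 — x − y = 9 − (-18) = 27. Step 2 — v_11(27) = 0 (factor: 27 = (11^0 · 27); the sign does not affect v_p). Step 3 — |x − y|_11 = 11^{0} = 1.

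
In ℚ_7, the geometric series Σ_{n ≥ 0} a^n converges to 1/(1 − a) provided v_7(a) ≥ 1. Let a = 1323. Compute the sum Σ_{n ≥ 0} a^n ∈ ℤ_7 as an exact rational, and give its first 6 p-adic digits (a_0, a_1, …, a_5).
Σ a^n = 1/(1 − a) = -1/1322;  first 6 digits = (1, 0, 6, 3, 1, 6)

v_7(a) = 2 ≥ 1, so the series converges in ℤ_7 to 1/(1 − a) = 1/(1 − 1323) = -1/1322. Expand this rational in ℤ_7: compute digits iteratively via d_i = x_i mod 7, x_{i+1} = (x_i − d_i)/7. The first 6 digits are (1, 0, 6, 3, 1, 6).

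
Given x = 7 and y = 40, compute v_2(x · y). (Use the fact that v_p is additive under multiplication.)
v_2(280) = 3

v_p(x) = 0 (factor: 7 = 2^0 · 7); v_p(y) = 3 (factor: 40 = 2^3 · 5). Additivity: v_p(xy) = v_p(x) + v_p(y) = 0 + 3 = 3. (Direct check: xy = 280 = 2^3 · (35).)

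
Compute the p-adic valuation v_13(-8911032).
v_13(-8911032) = 5

v_13(n) is the largest exponent k such that 13^k divides n. Factor out: -8911032 = -13^5 · 24. (Sign doesn't affect v_p.) So v_13(-8911032) = 5.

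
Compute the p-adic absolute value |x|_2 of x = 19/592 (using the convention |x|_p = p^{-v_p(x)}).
|19/592|_2 = 16

Step 1 — compute v_2(x) by factoring powers of 2 out of the numerator and denominator: v_2(19/592) = -4. Step 2 — apply |x|_p = p^{-v_p(x)} = 2^{4} = 16.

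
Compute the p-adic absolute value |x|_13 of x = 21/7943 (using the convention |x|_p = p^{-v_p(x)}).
|21/7943|_13 = 169

Step 1 — compute v_13(x) by factoring powers of 13 out of the numerator and denominator: v_13(21/7943) = -2. Step 2 — apply |x|_p = p^{-v_p(x)} = 13^{2} = 169.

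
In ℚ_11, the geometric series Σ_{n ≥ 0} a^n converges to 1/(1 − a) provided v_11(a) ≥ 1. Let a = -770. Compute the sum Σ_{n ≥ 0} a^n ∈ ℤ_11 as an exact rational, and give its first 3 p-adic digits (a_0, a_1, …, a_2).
Σ a^n = 1/(1 − a) = 1/771;  first 3 digits = (1, 7, 9)

v_11(a) = 1 ≥ 1, so the series converges in ℤ_11 to 1/(1 − a) = 1/(1 − (-770)) = 1/771. Expand this rational in ℤ_11: compute digits iteratively via d_i = x_i mod 11, x_{i+1} = (x_i − d_i)/11. The first 3 digits are (1, 7, 9).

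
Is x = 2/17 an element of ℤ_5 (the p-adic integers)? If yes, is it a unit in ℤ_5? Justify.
x ∈ ℤ_5^× (unit); v_5(x) = 0

ℤ_5 = {x ∈ ℚ_5 : v_5(x) ≥ 0} and ℤ_5^× = {x ∈ ℤ_5 : v_5(x) = 0}. Here v_5(2/17) = v_5(num) − v_5(den) = 0; compare against these criteria.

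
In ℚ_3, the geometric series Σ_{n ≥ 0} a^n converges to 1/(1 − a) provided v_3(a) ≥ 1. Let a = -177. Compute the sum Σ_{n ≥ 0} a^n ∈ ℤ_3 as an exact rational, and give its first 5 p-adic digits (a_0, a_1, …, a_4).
Σ a^n = 1/(1 − a) = 1/178;  first 5 digits = (1, 1, 2, 2, 1)

v_3(a) = 1 ≥ 1, so the series converges in ℤ_3 to 1/(1 − a) = 1/(1 − (-177)) = 1/178. Expand this rational in ℤ_3: compute digits iteratively via d_i = x_i mod 3, x_{i+1} = (x_i − d_i)/3. The first 5 digits are (1, 1, 2, 2, 1).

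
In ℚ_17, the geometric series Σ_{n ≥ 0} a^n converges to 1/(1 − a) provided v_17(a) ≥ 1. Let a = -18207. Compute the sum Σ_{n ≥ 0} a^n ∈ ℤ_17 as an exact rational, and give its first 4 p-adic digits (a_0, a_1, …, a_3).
Σ a^n = 1/(1 − a) = 1/18208;  first 4 digits = (1, 0, 5, 13)

v_17(a) = 2 ≥ 1, so the series converges in ℤ_17 to 1/(1 − a) = 1/(1 − (-18207)) = 1/18208. Expand this rational in ℤ_17: compute digits iteratively via d_i = x_i mod 17, x_{i+1} = (x_i − d_i)/17. The first 4 digits are (1, 0, 5, 13).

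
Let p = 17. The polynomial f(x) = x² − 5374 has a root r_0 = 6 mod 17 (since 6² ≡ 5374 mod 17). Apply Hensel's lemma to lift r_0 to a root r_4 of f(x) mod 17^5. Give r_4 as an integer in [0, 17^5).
r_4 = 1401282 (mod 1419857)

Hensel's recurrence: r_{i+1} = r_i − f(r_i)·(f′(r_i))^{-1} mod 17^{i+2}, with f′(x) = 2x. Iterate:
  r_0 = 6 (mod 17)
  r_1 = 210 (mod 289)
  r_2 = 1077 (mod 4913)
  r_3 = 64946 (mod 83521)
  r_4 = 1401282 (mod 1419857)
Final: r_4 = 1401282, and one checks f(r_4) ≡ 0 mod 17^5.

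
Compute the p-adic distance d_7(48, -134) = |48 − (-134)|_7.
d_7(48, -134) = 1/7

Step 1 — x − y = 48 − (-134) = 182. Step 2 — v_7(182) = 1 (factor: 182 = (7^1 · 26); the sign does not affect v_p). Step 3 — |x − y|_7 = 7^{-1} = 1/7.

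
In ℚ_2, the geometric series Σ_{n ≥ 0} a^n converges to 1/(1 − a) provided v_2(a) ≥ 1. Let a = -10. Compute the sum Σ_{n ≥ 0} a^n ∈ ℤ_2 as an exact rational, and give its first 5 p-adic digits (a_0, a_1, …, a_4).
Σ a^n = 1/(1 − a) = 1/11;  first 5 digits = (1, 1, 0, 0, 0)

v_2(a) = 1 ≥ 1, so the series converges in ℤ_2 to 1/(1 − a) = 1/(1 − (-10)) = 1/11. Expand this rational in ℤ_2: compute digits iteratively via d_i = x_i mod 2, x_{i+1} = (x_i − d_i)/2. The first 5 digits are (1, 1, 0, 0, 0).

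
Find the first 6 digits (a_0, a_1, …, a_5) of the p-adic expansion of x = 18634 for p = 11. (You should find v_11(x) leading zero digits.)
(a_0, …, a_5) = (0, 0, 0, 3, 1, 0)

v_11(18634) = 3, so a_0 = ... = a_2 = 0. Factor out: x = 11^3 · u with u = 14 a unit in ℤ_11. Expand u iteratively via a_{v+i} = u_i mod 11, u_{i+1} = (u_i − a_{v+i})/11:
  u_0 = 14;  a_3 = 3;  u_1 = (u_0 − 3)/11 = 1
  u_1 = 1;  a_4 = 1;  u_2 = (u_1 − 1)/11 = 0
  u_2 = 0;  a_5 = 0;  u_3 = (u_2 − 0)/11 = 0
Digits: (0, 0, 0, 3, 1, 0).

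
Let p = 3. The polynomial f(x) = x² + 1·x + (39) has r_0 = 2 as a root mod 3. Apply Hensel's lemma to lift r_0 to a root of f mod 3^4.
r_3 = 74 (mod 81)

Hensel: r_{i+1} = r_i − f(r_i)·(f′(r_i))^{-1} mod 3^{i+2}, f′(x) = 2x + 1. Iterate:
  r_0 = 2 (mod 3)
  r_1 = 2 (mod 9)
  r_2 = 20 (mod 27)
  r_3 = 74 (mod 81)
Final: r = 74 satisfies f(r) ≡ 0 mod 3^4.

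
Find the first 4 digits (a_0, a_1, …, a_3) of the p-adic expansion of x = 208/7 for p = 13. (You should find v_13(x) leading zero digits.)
(a_0, …, a_3) = (0, 6, 9, 3)

v_13(208/7) = 1, so a_0 = ... = a_0 = 0. Factor out: x = 13^1 · u with u = 16/7 a unit in ℤ_13. Expand u iteratively via a_{v+i} = u_i mod 13, u_{i+1} = (u_i − a_{v+i})/13:
  u_0 = 16/7;  a_1 = 6;  u_1 = (u_0 − 6)/13 = -2/7
  u_1 = -2/7;  a_2 = 9;  u_2 = (u_1 − 9)/13 = -5/7
  u_2 = -5/7;  a_3 = 3;  u_3 = (u_2 − 3)/13 = -2/7
Digits: (0, 6, 9, 3).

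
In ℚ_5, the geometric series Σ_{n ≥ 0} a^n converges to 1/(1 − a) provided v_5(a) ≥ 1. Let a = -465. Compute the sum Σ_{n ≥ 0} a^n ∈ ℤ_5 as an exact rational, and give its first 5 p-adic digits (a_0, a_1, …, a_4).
Σ a^n = 1/(1 − a) = 1/466;  first 5 digits = (1, 2, 0, 4, 4)

v_5(a) = 1 ≥ 1, so the series converges in ℤ_5 to 1/(1 − a) = 1/(1 − (-465)) = 1/466. Expand this rational in ℤ_5: compute digits iteratively via d_i = x_i mod 5, x_{i+1} = (x_i − d_i)/5. The first 5 digits are (1, 2, 0, 4, 4).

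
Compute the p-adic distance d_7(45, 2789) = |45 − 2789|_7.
d_7(45, 2789) = 1/343

Step 1 — x − y = 45 − 2789 = -2744. Step 2 — v_7(-2744) = 3 (factor: -2744 = −(7^3 · 8); the sign does not affect v_p). Step 3 — |x − y|_7 = 7^{-3} = 1/343.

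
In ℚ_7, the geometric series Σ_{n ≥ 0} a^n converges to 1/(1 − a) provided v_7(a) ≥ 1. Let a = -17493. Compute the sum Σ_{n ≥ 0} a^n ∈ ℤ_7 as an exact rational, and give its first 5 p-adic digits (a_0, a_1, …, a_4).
Σ a^n = 1/(1 − a) = 1/17494;  first 5 digits = (1, 0, 0, 5, 6)

v_7(a) = 3 ≥ 1, so the series converges in ℤ_7 to 1/(1 − a) = 1/(1 − (-17493)) = 1/17494. Expand this rational in ℤ_7: compute digits iteratively via d_i = x_i mod 7, x_{i+1} = (x_i − d_i)/7. The first 5 digits are (1, 0, 0, 5, 6).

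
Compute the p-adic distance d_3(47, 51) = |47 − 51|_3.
d_3(47, 51) = 1

Step 1 — x − y = 47 − 51 = -4. Step 2 — v_3(-4) = 0 (factor: -4 = −(3^0 · 4); the sign does not affect v_p). Step 3 — |x − y|_3 = 3^{0} = 1.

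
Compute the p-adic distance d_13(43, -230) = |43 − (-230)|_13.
d_13(43, -230) = 1/13

Step 1 — x − y = 43 − (-230) = 273. Step 2 — v_13(273) = 1 (factor: 273 = (13^1 · 21); the sign does not affect v_p). Step 3 — |x − y|_13 = 13^{-1} = 1/13.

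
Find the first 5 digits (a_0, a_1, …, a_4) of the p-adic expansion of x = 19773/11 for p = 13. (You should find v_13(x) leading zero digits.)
(a_0, …, a_4) = (0, 0, 0, 2, 7)

v_13(19773/11) = 3, so a_0 = ... = a_2 = 0. Factor out: x = 13^3 · u with u = 9/11 a unit in ℤ_13. Expand u iteratively via a_{v+i} = u_i mod 13, u_{i+1} = (u_i − a_{v+i})/13:
  u_0 = 9/11;  a_3 = 2;  u_1 = (u_0 − 2)/13 = -1/11
  u_1 = -1/11;  a_4 = 7;  u_2 = (u_1 − 7)/13 = -6/11
Digits: (0, 0, 0, 2, 7).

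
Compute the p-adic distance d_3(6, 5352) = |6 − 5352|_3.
d_3(6, 5352) = 1/243

Step 1 — x − y = 6 − 5352 = -5346. Step 2 — v_3(-5346) = 5 (factor: -5346 = −(3^5 · 22); the sign does not affect v_p). Step 3 — |x − y|_3 = 3^{-5} = 1/243.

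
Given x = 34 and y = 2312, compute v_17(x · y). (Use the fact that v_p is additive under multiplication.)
v_17(78608) = 3

v_p(x) = 1 (factor: 34 = 17^1 · 2); v_p(y) = 2 (factor: 2312 = 17^2 · 8). Additivity: v_p(xy) = v_p(x) + v_p(y) = 1 + 2 = 3. (Direct check: xy = 78608 = 17^3 · (16).)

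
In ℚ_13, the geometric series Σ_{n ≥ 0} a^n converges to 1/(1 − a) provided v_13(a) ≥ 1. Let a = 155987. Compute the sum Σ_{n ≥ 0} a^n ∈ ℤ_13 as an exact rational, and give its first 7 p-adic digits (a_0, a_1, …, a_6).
Σ a^n = 1/(1 − a) = -1/155986;  first 7 digits = (1, 0, 0, 6, 5, 0, 10)

v_13(a) = 3 ≥ 1, so the series converges in ℤ_13 to 1/(1 − a) = 1/(1 − 155987) = -1/155986. Expand this rational in ℤ_13: compute digits iteratively via d_i = x_i mod 13, x_{i+1} = (x_i − d_i)/13. The first 7 digits are (1, 0, 0, 6, 5, 0, 10).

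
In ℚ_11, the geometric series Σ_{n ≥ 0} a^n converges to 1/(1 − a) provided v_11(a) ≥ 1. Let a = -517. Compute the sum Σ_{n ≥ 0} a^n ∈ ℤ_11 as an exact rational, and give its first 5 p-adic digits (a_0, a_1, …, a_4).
Σ a^n = 1/(1 − a) = 1/518;  first 5 digits = (1, 8, 4, 8, 10)

v_11(a) = 1 ≥ 1, so the series converges in ℤ_11 to 1/(1 − a) = 1/(1 − (-517)) = 1/518. Expand this rational in ℤ_11: compute digits iteratively via d_i = x_i mod 11, x_{i+1} = (x_i − d_i)/11. The first 5 digits are (1, 8, 4, 8, 10).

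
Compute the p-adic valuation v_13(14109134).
v_13(14109134) = 5

v_13(n) is the largest exponent k such that 13^k divides n. Factor out: 14109134 = 13^5 · 38. (Sign doesn't affect v_p.) So v_13(14109134) = 5.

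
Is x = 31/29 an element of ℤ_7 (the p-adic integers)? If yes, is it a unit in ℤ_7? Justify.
x ∈ ℤ_7^× (unit); v_7(x) = 0

ℤ_7 = {x ∈ ℚ_7 : v_7(x) ≥ 0} and ℤ_7^× = {x ∈ ℤ_7 : v_7(x) = 0}. Here v_7(31/29) = v_7(num) − v_7(den) = 0; compare against these criteria.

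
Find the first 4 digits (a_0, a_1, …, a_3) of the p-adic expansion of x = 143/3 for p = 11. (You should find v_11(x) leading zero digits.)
(a_0, …, a_3) = (0, 8, 7, 3)

v_11(143/3) = 1, so a_0 = ... = a_0 = 0. Factor out: x = 11^1 · u with u = 13/3 a unit in ℤ_11. Expand u iteratively via a_{v+i} = u_i mod 11, u_{i+1} = (u_i − a_{v+i})/11:
  u_0 = 13/3;  a_1 = 8;  u_1 = (u_0 − 8)/11 = -1/3
  u_1 = -1/3;  a_2 = 7;  u_2 = (u_1 − 7)/11 = -2/3
  u_2 = -2/3;  a_3 = 3;  u_3 = (u_2 − 3)/11 = -1/3
Digits: (0, 8, 7, 3).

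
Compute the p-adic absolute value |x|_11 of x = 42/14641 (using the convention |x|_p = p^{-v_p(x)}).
|42/14641|_11 = 14641

Step 1 — compute v_11(x) by factoring powers of 11 out of the numerator and denominator: v_11(42/14641) = -4. Step 2 — apply |x|_p = p^{-v_p(x)} = 11^{4} = 14641.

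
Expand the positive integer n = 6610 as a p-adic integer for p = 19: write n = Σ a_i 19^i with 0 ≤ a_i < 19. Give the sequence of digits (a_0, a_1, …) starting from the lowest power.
(a_0, a_1, …) = (17, 5, 18)

Repeated division by 19 gives the digits low-to-high: 6610 = 17 + 5·19^1 + 18·19^2. Digit sequence: (17, 5, 18).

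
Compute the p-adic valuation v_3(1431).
v_3(1431) = 3

v_3(n) is the largest exponent k such that 3^k divides n. Factor out: 1431 = 3^3 · 53. (Sign doesn't affect v_p.) So v_3(1431) = 3.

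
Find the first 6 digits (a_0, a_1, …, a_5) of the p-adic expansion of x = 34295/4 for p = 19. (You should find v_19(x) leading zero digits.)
(a_0, …, a_5) = (0, 0, 0, 6, 14, 4)

v_19(34295/4) = 3, so a_0 = ... = a_2 = 0. Factor out: x = 19^3 · u with u = 5/4 a unit in ℤ_19. Expand u iteratively via a_{v+i} = u_i mod 19, u_{i+1} = (u_i − a_{v+i})/19:
  u_0 = 5/4;  a_3 = 6;  u_1 = (u_0 − 6)/19 = -1/4
  u_1 = -1/4;  a_4 = 14;  u_2 = (u_1 − 14)/19 = -3/4
  u_2 = -3/4;  a_5 = 4;  u_3 = (u_2 − 4)/19 = -1/4
Digits: (0, 0, 0, 6, 14, 4).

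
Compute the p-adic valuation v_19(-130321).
v_19(-130321) = 4

v_19(n) is the largest exponent k such that 19^k divides n. Factor out: -130321 = -19^4 · 1. (Sign doesn't affect v_p.) So v_19(-130321) = 4.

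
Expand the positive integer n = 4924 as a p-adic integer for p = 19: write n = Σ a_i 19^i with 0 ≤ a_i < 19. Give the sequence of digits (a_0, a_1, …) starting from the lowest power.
(a_0, a_1, …) = (3, 12, 13)

Repeated division by 19 gives the digits low-to-high: 4924 = 3 + 12·19^1 + 13·19^2. Digit sequence: (3, 12, 13).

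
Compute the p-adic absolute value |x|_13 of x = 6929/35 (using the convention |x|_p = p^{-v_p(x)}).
|6929/35|_13 = 1/169

Step 1 — compute v_13(x) by factoring powers of 13 out of the numerator and denominator: v_13(6929/35) = 2. Step 2 — apply |x|_p = p^{-v_p(x)} = 13^{-2} = 1/169.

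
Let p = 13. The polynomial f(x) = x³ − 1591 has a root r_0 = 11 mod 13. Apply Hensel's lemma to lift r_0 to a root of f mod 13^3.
r_2 = 427 (mod 2197)

Hensel: r_{i+1} = r_i − f(r_i)/f′(r_i) mod 13^{i+2}, where f′(x) = 3x². Iterate:
  r_0 = 11 (mod 13)
  r_1 = 89 (mod 169)
  r_2 = 427 (mod 2197)
Final: r = 427 with f(r) ≡ 0 mod 13^3.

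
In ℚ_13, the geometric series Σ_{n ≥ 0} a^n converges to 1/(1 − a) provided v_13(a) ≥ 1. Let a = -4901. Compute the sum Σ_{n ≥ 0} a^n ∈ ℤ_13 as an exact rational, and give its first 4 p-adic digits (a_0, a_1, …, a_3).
Σ a^n = 1/(1 − a) = 1/4902;  first 4 digits = (1, 0, 10, 10)

v_13(a) = 2 ≥ 1, so the series converges in ℤ_13 to 1/(1 − a) = 1/(1 − (-4901)) = 1/4902. Expand this rational in ℤ_13: compute digits iteratively via d_i = x_i mod 13, x_{i+1} = (x_i − d_i)/13. The first 4 digits are (1, 0, 10, 10).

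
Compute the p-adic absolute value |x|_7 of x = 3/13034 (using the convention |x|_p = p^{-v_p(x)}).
|3/13034|_7 = 343

Step 1 — compute v_7(x) by factoring powers of 7 out of the numerator and denominator: v_7(3/13034) = -3. Step 2 — apply |x|_p = p^{-v_p(x)} = 7^{3} = 343.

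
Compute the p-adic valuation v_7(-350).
v_7(-350) = 1

v_7(n) is the largest exponent k such that 7^k divides n. Factor out: -350 = -7^1 · 50. (Sign doesn't affect v_p.) So v_7(-350) = 1.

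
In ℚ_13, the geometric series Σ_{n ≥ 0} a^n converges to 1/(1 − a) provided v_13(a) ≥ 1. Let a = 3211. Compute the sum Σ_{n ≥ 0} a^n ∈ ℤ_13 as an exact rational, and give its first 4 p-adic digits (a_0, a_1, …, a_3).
Σ a^n = 1/(1 − a) = -1/3210;  first 4 digits = (1, 0, 6, 1)

v_13(a) = 2 ≥ 1, so the series converges in ℤ_13 to 1/(1 − a) = 1/(1 − 3211) = -1/3210. Expand this rational in ℤ_13: compute digits iteratively via d_i = x_i mod 13, x_{i+1} = (x_i − d_i)/13. The first 4 digits are (1, 0, 6, 1).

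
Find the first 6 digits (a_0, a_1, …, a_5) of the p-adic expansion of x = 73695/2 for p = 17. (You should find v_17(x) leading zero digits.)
(a_0, …, a_5) = (0, 0, 0, 16, 8, 8)

v_17(73695/2) = 3, so a_0 = ... = a_2 = 0. Factor out: x = 17^3 · u with u = 15/2 a unit in ℤ_17. Expand u iteratively via a_{v+i} = u_i mod 17, u_{i+1} = (u_i − a_{v+i})/17:
  u_0 = 15/2;  a_3 = 16;  u_1 = (u_0 − 16)/17 = -1/2
  u_1 = -1/2;  a_4 = 8;  u_2 = (u_1 − 8)/17 = -1/2
  u_2 = -1/2;  a_5 = 8;  u_3 = (u_2 − 8)/17 = -1/2
Digits: (0, 0, 0, 16, 8, 8).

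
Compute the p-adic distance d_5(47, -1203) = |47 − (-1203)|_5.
d_5(47, -1203) = 1/625

Step 1 — x − y = 47 − (-1203) = 1250. Step 2 — v_5(1250) = 4 (factor: 1250 = (5^4 · 2); the sign does not affect v_p). Step 3 — |x − y|_5 = 5^{-4} = 1/625.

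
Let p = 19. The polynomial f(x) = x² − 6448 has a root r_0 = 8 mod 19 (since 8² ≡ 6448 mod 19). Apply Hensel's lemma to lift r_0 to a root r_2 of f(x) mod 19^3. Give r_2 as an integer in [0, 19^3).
r_2 = 5461 (mod 6859)

Hensel's recurrence: r_{i+1} = r_i − f(r_i)·(f′(r_i))^{-1} mod 19^{i+2}, with f′(x) = 2x. Iterate:
  r_0 = 8 (mod 19)
  r_1 = 46 (mod 361)
  r_2 = 5461 (mod 6859)
Final: r_2 = 5461, and one checks f(r_2) ≡ 0 mod 19^3.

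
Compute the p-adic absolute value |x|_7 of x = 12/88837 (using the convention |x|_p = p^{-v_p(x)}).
|12/88837|_7 = 2401

Step 1 — compute v_7(x) by factoring powers of 7 out of the numerator and denominator: v_7(12/88837) = -4. Step 2 — apply |x|_p = p^{-v_p(x)} = 7^{4} = 2401.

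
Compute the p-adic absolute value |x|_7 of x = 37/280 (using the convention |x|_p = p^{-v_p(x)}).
|37/280|_7 = 7

Step 1 — compute v_7(x) by factoring powers of 7 out of the numerator and denominator: v_7(37/280) = -1. Step 2 — apply |x|_p = p^{-v_p(x)} = 7^{1} = 7.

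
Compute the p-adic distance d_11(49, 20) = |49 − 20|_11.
d_11(49, 20) = 1

Step 1 — x − y = 49 − 20 = 29. Step 2 — v_11(29) = 0 (factor: 29 = (11^0 · 29); the sign does not affect v_p). Step 3 — |x − y|_11 = 11^{0} = 1.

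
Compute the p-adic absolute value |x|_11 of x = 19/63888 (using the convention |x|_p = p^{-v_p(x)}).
|19/63888|_11 = 1331

Step 1 — compute v_11(x) by factoring powers of 11 out of the numerator and denominator: v_11(19/63888) = -3. Step 2 — apply |x|_p = p^{-v_p(x)} = 11^{3} = 1331.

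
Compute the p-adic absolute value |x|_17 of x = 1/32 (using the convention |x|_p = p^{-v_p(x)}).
|1/32|_17 = 1

Step 1 — compute v_17(x) by factoring powers of 17 out of the numerator and denominator: v_17(1/32) = 0. Step 2 — apply |x|_p = p^{-v_p(x)} = 17^{0} = 1.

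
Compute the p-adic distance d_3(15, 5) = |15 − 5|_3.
d_3(15, 5) = 1

Step 1 — x − y = 15 − 5 = 10. Step 2 — v_3(10) = 0 (factor: 10 = (3^0 · 10); the sign does not affect v_p). Step 3 — |x − y|_3 = 3^{0} = 1.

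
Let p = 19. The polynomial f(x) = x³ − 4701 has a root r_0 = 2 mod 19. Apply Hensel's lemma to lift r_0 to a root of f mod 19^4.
r_3 = 119854 (mod 130321)

Hensel: r_{i+1} = r_i − f(r_i)/f′(r_i) mod 19^{i+2}, where f′(x) = 3x². Iterate:
  r_0 = 2 (mod 19)
  r_1 = 2 (mod 361)
  r_2 = 3251 (mod 6859)
  r_3 = 119854 (mod 130321)
Final: r = 119854 with f(r) ≡ 0 mod 19^4.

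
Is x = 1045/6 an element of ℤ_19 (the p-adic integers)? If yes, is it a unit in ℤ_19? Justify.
x ∈ ℤ_19 but not a unit; v_19(x) = 1 > 0

ℤ_19 = {x ∈ ℚ_19 : v_19(x) ≥ 0} and ℤ_19^× = {x ∈ ℤ_19 : v_19(x) = 0}. Here v_19(1045/6) = v_19(num) − v_19(den) = 1; compare against these criteria.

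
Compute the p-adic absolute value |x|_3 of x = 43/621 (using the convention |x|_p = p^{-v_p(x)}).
|43/621|_3 = 27

Step 1 — compute v_3(x) by factoring powers of 3 out of the numerator and denominator: v_3(43/621) = -3. Step 2 — apply |x|_p = p^{-v_p(x)} = 3^{3} = 27.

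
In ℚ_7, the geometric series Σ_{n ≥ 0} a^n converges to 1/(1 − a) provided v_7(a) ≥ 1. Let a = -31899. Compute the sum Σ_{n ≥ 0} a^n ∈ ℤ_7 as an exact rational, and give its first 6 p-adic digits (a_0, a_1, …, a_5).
Σ a^n = 1/(1 − a) = 1/31900;  first 6 digits = (1, 0, 0, 5, 0, 5)

v_7(a) = 3 ≥ 1, so the series converges in ℤ_7 to 1/(1 − a) = 1/(1 − (-31899)) = 1/31900. Expand this rational in ℤ_7: compute digits iteratively via d_i = x_i mod 7, x_{i+1} = (x_i − d_i)/7. The first 6 digits are (1, 0, 0, 5, 0, 5).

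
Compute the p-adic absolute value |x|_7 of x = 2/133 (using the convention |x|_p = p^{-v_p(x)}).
|2/133|_7 = 7

Step 1 — compute v_7(x) by factoring powers of 7 out of the numerator and denominator: v_7(2/133) = -1. Step 2 — apply |x|_p = p^{-v_p(x)} = 7^{1} = 7.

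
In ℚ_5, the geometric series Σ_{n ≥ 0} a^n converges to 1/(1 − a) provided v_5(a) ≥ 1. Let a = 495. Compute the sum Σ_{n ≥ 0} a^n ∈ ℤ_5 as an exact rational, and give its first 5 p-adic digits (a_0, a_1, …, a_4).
Σ a^n = 1/(1 − a) = -1/494;  first 5 digits = (1, 4, 0, 3, 3)

v_5(a) = 1 ≥ 1, so the series converges in ℤ_5 to 1/(1 − a) = 1/(1 − 495) = -1/494. Expand this rational in ℤ_5: compute digits iteratively via d_i = x_i mod 5, x_{i+1} = (x_i − d_i)/5. The first 5 digits are (1, 4, 0, 3, 3).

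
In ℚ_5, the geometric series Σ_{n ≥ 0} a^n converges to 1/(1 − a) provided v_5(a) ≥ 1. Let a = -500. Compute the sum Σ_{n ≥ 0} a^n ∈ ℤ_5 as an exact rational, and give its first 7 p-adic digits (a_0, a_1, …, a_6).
Σ a^n = 1/(1 − a) = 1/501;  first 7 digits = (1, 0, 0, 1, 4, 4, 0)

v_5(a) = 3 ≥ 1, so the series converges in ℤ_5 to 1/(1 − a) = 1/(1 − (-500)) = 1/501. Expand this rational in ℤ_5: compute digits iteratively via d_i = x_i mod 5, x_{i+1} = (x_i − d_i)/5. The first 7 digits are (1, 0, 0, 1, 4, 4, 0).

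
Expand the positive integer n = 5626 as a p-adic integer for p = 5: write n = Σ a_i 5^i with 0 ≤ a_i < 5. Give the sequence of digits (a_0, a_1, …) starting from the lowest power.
(a_0, a_1, …) = (1, 0, 0, 0, 4, 1)

Repeated division by 5 gives the digits low-to-high: 5626 = 1 + 4·5^4 + 1·5^5. Digit sequence: (1, 0, 0, 0, 4, 1).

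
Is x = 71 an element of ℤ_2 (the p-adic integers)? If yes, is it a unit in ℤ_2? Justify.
x ∈ ℤ_2^× (unit); v_2(x) = 0

ℤ_2 = {x ∈ ℚ_2 : v_2(x) ≥ 0} and ℤ_2^× = {x ∈ ℤ_2 : v_2(x) = 0}. Here v_2(71) = v_2(num) − v_2(den) = 0; compare against these criteria.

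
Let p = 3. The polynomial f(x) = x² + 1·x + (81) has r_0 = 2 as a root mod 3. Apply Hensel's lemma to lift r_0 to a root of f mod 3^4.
r_3 = 80 (mod 81)

Hensel: r_{i+1} = r_i − f(r_i)·(f′(r_i))^{-1} mod 3^{i+2}, f′(x) = 2x + 1. Iterate:
  r_0 = 2 (mod 3)
  r_1 = 8 (mod 9)
  r_2 = 26 (mod 27)
  r_3 = 80 (mod 81)
Final: r = 80 satisfies f(r) ≡ 0 mod 3^4.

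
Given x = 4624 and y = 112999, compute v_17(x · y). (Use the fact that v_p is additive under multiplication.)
v_17(522507376) = 5

v_p(x) = 2 (factor: 4624 = 17^2 · 16); v_p(y) = 3 (factor: 112999 = 17^3 · 23). Additivity: v_p(xy) = v_p(x) + v_p(y) = 2 + 3 = 5. (Direct check: xy = 522507376 = 17^5 · (368).)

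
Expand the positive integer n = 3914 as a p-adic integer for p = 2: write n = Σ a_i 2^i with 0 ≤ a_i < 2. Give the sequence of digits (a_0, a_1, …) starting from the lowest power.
(a_0, a_1, …) = (0, 1, 0, 1, 0, 0, 1, 0, 1, 1, 1, 1)

Repeated division by 2 gives the digits low-to-high: 3914 = 1·2^1 + 1·2^3 + 1·2^6 + 1·2^8 + 1·2^9 + 1·2^10 + 1·2^11. Digit sequence: (0, 1, 0, 1, 0, 0, 1, 0, 1, 1, 1, 1).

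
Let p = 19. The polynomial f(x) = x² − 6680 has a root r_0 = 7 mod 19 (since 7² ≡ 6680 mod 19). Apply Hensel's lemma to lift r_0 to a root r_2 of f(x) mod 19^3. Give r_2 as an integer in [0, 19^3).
r_2 = 5251 (mod 6859)

Hensel's recurrence: r_{i+1} = r_i − f(r_i)·(f′(r_i))^{-1} mod 19^{i+2}, with f′(x) = 2x. Iterate:
  r_0 = 7 (mod 19)
  r_1 = 197 (mod 361)
  r_2 = 5251 (mod 6859)
Final: r_2 = 5251, and one checks f(r_2) ≡ 0 mod 19^3.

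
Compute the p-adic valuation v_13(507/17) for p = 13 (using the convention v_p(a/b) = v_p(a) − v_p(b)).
v_13(507/17) = 2

Factor powers of 13 from the numerator and denominator of the reduced fraction: 507 = 13^2 · 3 and 17 = 13^0 · 17. Apply v_p(a/b) = v_p(a) − v_p(b): v_13(507/17) = 2 − 0 = 2.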